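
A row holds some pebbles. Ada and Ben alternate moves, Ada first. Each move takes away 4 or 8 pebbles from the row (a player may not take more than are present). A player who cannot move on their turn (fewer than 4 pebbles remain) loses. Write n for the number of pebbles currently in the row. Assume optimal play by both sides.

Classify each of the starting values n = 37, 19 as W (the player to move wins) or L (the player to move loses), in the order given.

37: L, 19: W

Compute win/loss labels from the base case upward. A position with no move is L. Any other position is W if it can reach an L in one move, else L.
n=0: no move → L
n=1: no move → L
n=2: no move → L
n=3: no move → L
n=4: reaches L-position 0 → W
n=5: reaches L-position 1 → W
n=6: reaches L-position 2 → W
n=7: reaches L-position 3 → W
n=8: reaches L-position 0 → W
n=9: reaches L-position 1 → W
n=10: reaches L-position 2 → W
n=11: reaches L-position 3 → W
n=12: only reaches 8(W), 4(W), all W → L
n=13: only reaches 9(W), 5(W), all W → L
n=14: only reaches 10(W), 6(W), all W → L
n=15: only reaches 11(W), 7(W), all W → L
n=16: reaches L-position 12 → W
n=17: reaches L-position 13 → W
n=18: reaches L-position 14 → W
n=19: reaches L-position 15 → W
n=20: reaches L-position 12 → W
n=21: reaches L-position 13 → W
n=22: reaches L-position 14 → W
n=23: reaches L-position 15 → W
n=24: only reaches 20(W), 16(W), all W → L
n=25: only reaches 21(W), 17(W), all W → L
n=26: only reaches 22(W), 18(W), all W → L
n=27: only reaches 23(W), 19(W), all W → L
n=28: reaches L-position 24 → W
n=29: reaches L-position 25 → W
n=30: reaches L-position 26 → W
n=31: reaches L-position 27 → W
n=32: reaches L-position 24 → W
n=33: reaches L-position 25 → W
n=34: reaches L-position 26 → W
n=35: reaches L-position 27 → W
n=36: only reaches 32(W), 28(W), all W → L
n=37: only reaches 33(W), 29(W), all W → L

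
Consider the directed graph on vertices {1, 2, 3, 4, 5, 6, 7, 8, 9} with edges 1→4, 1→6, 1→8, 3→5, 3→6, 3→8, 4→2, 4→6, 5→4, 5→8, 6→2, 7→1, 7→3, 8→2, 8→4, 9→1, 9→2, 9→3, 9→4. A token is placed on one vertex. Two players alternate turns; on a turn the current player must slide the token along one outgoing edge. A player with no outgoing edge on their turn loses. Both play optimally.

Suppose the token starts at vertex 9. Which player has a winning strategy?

Work bottom-up. With no move the player to move loses. Otherwise the position is W if at least one move leads to an L position for the opponent, and L if every move leads to a W.
Every edge goes from a vertex to one that appears earlier in the order 2, 6, 4, 8, 5, 1, 3, 7, 9, so processing vertices in that order labels each vertex after all of its successors.
2: no outgoing edge → L
6: →2(L), so W
4: →2(L), so W
8: →2(L), so W
5: →8(W), 4(W) — all W, so L
1: →8(W), 4(W), 6(W) — all W, so L
3: →5(L), so W
7: →1(L), so W
9: →1(L), so W
From 9 the player to move can move to 1, reaching an L position.

The first player wins.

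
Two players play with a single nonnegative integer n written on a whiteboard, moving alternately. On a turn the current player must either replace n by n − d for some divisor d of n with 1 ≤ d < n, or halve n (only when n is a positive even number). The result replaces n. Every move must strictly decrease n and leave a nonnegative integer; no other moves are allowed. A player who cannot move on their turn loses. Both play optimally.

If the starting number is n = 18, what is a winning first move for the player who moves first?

Work bottom-up. With no move the player to move loses. Otherwise the position is W if at least one move leads to an L position for the opponent, and L if every move leads to a W.
n=0: no move → L
n=1: no move → L
n=2: reaches L-position 1 → W
n=3: only reaches 2(W), which is W → L
n=4: reaches L-position 3 → W
n=5: only reaches 4(W), which is W → L
n=6: reaches L-position 3 → W
n=7: only reaches 6(W), which is W → L
n=8: reaches L-position 7 → W
n=9: only reaches 6(W), 8(W), all W → L
n=10: reaches L-position 5 → W
n=11: only reaches 10(W), which is W → L
n=12: reaches L-position 9 → W
n=13: only reaches 12(W), which is W → L
n=14: reaches L-position 7 → W
n=15: only reaches 10(W), 12(W), 14(W), all W → L
n=16: reaches L-position 15 → W
n=17: only reaches 16(W), which is W → L
n=18: reaches L-position 9 → W
From 18, the L positions reachable in one move are: 9, 15, 17. Any move reaching one of these is winning.

Move to 9.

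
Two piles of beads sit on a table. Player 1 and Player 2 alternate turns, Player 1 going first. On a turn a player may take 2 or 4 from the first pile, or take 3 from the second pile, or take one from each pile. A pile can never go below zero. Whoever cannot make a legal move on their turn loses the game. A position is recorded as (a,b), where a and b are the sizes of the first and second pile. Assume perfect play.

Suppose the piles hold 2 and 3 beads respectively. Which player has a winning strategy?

Build the W/L table. Terminal = L. A non-terminal position is W if it has a move to some L; otherwise it is L.
No move ever increases a pile, so every position that can arise here has a ≤ 2 and b ≤ 3; it is enough to label the cells with 0 ≤ a ≤ 2 and 0 ≤ b ≤ 3.
Every move lowers a or b (never raises either), so fill the grid row by row in increasing a, and left to right within a row: each cell's successors are then already labelled.
      b=0  b=1  b=2  b=3
a=0:    L    L    L    W
a=1:    L    W    W    W
a=2:    W    W    W    L
Cells with no legal move (terminal, hence L): (0,0), (0,1), (0,2), (1,0).
The remaining L cells, each justified by listing all of its moves:
(2,3): only reaches (0,3)(W), (2,0)(W), (1,2)(W), all W → L
Every other cell has at least one move into one of the L cells above, so it is W.
The starting position (2,3) is L: whatever Player 1 does, the opponent receives a W position.

Player 2 wins.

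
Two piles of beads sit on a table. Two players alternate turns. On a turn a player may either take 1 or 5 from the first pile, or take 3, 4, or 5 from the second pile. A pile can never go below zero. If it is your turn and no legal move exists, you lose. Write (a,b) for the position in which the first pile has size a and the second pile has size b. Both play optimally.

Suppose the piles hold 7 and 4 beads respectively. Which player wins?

The second player wins.

Use the standard recursion: the mover loses at a terminal position; elsewhere, the mover wins exactly when some move hands the opponent an L position.
No move ever increases a pile, so every position that can arise here has a ≤ 7 and b ≤ 4; it is enough to label the cells with 0 ≤ a ≤ 7 and 0 ≤ b ≤ 4.
Every move lowers a or b (never raises either), so fill the grid row by row in increasing a, and left to right within a row: each cell's successors are then already labelled.
      b=0  b=1  b=2  b=3  b=4
a=0:    L    L    L    W    W
a=1:    W    W    W    L    L
a=2:    L    L    L    W    W
a=3:    W    W    W    L    L
a=4:    L    L    L    W    W
a=5:    W    W    W    L    L
a=6:    L    L    L    W    W
a=7:    W    W    W    L    L
Cells with no legal move (terminal, hence L): (0,0), (0,1), (0,2).
The remaining L cells, each justified by listing all of its moves:
(1,3): →(0,3)(W), (1,0)(W) — all W, so L
(1,4): →(0,4)(W), (1,1)(W), (1,0)(W) — all W, so L
(2,0): →(1,0)(W) only, which is W, so L
(2,1): →(1,1)(W) only, which is W, so L
(2,2): →(1,2)(W) only, which is W, so L
(3,3): →(2,3)(W), (3,0)(W) — all W, so L
(3,4): →(2,4)(W), (3,1)(W), (3,0)(W) — all W, so L
(4,0): →(3,0)(W) only, which is W, so L
(4,1): →(3,1)(W) only, which is W, so L
(4,2): →(3,2)(W) only, which is W, so L
(5,3): →(4,3)(W), (0,3)(W), (5,0)(W) — all W, so L
(5,4): →(4,4)(W), (0,4)(W), (5,1)(W), (5,0)(W) — all W, so L
(6,0): →(5,0)(W), (1,0)(W) — all W, so L
(6,1): →(5,1)(W), (1,1)(W) — all W, so L
(6,2): →(5,2)(W), (1,2)(W) — all W, so L
(7,3): →(6,3)(W), (2,3)(W), (7,0)(W) — all W, so L
(7,4): →(6,4)(W), (2,4)(W), (7,1)(W), (7,0)(W) — all W, so L
Every other cell has at least one move into one of the L cells above, so it is W.
Every move from (7,4) reaches a W position, so the mover loses.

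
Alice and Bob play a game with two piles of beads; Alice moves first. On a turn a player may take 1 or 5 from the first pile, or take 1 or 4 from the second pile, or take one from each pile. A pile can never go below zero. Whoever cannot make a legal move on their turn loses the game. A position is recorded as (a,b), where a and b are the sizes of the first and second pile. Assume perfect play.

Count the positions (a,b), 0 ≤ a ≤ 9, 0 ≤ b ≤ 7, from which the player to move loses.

Classify positions by backward induction: terminal positions (no move available) are L. From any other position, the mover wins iff some move reaches an L.
Every move lowers a or b (never raises either), so fill the grid row by row in increasing a, and left to right within a row: each cell's successors are then already labelled.
      b=0  b=1  b=2  b=3  b=4  b=5  b=6  b=7
a=0:    L    W    L    W    W    L    W    L
a=1:    W    W    W    W    L    W    W    W
a=2:    L    W    L    W    W    W    W    L
a=3:    W    W    W    W    L    W    L    W
a=4:    L    W    L    W    W    W    W    W
a=5:    W    W    W    W    L    W    L    W
a=6:    L    W    L    W    W    W    W    W
a=7:    W    W    W    W    L    W    L    W
a=8:    L    W    L    W    W    W    W    W
a=9:    W    W    W    W    L    W    L    W
Cells with no legal move (terminal, hence L): (0,0).
The remaining L cells, each justified by listing all of its moves:
(0,2): →(0,1)(W) only, which is W, so L
(0,5): →(0,4)(W), (0,1)(W) — all W, so L
(0,7): →(0,6)(W), (0,3)(W) — all W, so L
(1,4): →(0,4)(W), (1,3)(W), (1,0)(W), (0,3)(W) — all W, so L
(2,0): →(1,0)(W) only, which is W, so L
(2,2): →(1,2)(W), (2,1)(W), (1,1)(W) — all W, so L
(2,7): →(1,7)(W), (2,6)(W), (2,3)(W), (1,6)(W) — all W, so L
(3,4): →(2,4)(W), (3,3)(W), (3,0)(W), (2,3)(W) — all W, so L
(3,6): →(2,6)(W), (3,5)(W), (3,2)(W), (2,5)(W) — all W, so L
(4,0): →(3,0)(W) only, which is W, so L
(4,2): →(3,2)(W), (4,1)(W), (3,1)(W) — all W, so L
(5,4): →(4,4)(W), (0,4)(W), (5,3)(W), (5,0)(W), (4,3)(W) — all W, so L
(5,6): →(4,6)(W), (0,6)(W), (5,5)(W), (5,2)(W), (4,5)(W) — all W, so L
(6,0): →(5,0)(W), (1,0)(W) — all W, so L
(6,2): →(5,2)(W), (1,2)(W), (6,1)(W), (5,1)(W) — all W, so L
(7,4): →(6,4)(W), (2,4)(W), (7,3)(W), (7,0)(W), (6,3)(W) — all W, so L
(7,6): →(6,6)(W), (2,6)(W), (7,5)(W), (7,2)(W), (6,5)(W) — all W, so L
(8,0): →(7,0)(W), (3,0)(W) — all W, so L
(8,2): →(7,2)(W), (3,2)(W), (8,1)(W), (7,1)(W) — all W, so L
(9,4): →(8,4)(W), (4,4)(W), (9,3)(W), (9,0)(W), (8,3)(W) — all W, so L
(9,6): →(8,6)(W), (4,6)(W), (9,5)(W), (9,2)(W), (8,5)(W) — all W, so L
Every other cell has at least one move into one of the L cells above, so it is W.
L cells per row: a=0: 4, a=1: 1, a=2: 3, a=3: 2, a=4: 2, a=5: 2, a=6: 2, a=7: 2, a=8: 2, a=9: 2; total 22.

22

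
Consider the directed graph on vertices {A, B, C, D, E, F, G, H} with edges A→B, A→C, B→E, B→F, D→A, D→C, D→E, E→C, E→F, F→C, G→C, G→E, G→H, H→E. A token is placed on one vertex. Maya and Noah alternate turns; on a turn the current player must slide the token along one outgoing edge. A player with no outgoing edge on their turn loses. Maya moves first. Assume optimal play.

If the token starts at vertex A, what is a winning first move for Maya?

Compute win/loss labels from the base case upward. A position with no move is L. Any other position is W if it can reach an L in one move, else L.
Every edge goes from a vertex to one that appears earlier in the order C, F, E, H, B, A, D, G, so processing vertices in that order labels each vertex after all of its successors.
C: no outgoing edge → L
F: →C(L), so W
E: →C(L), so W
H: →E(W) only, which is W, so L
B: →E(W), F(W) — all W, so L
A: →B(L), so W
D: →C(L), so W
G: →H(L), so W
From A, the L positions reachable in one move are: B, C. Any move reaching one of these is winning.

Move to B.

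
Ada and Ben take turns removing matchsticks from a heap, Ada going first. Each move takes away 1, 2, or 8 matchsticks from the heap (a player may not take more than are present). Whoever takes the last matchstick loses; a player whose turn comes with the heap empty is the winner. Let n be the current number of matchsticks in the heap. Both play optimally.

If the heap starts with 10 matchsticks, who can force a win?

Build the W/L table. Terminal = W. A non-terminal position is W if it has a move to some L; otherwise it is L.
n=0: no move; the opponent has just taken the last matchstick and therefore loses → W
n=1: only reaches 0(W), which is W → L
n=2: reaches L-position 1 → W
n=3: reaches L-position 1 → W
n=4: only reaches 3(W), 2(W), all W → L
n=5: reaches L-position 4 → W
n=6: reaches L-position 4 → W
n=7: only reaches 6(W), 5(W), all W → L
n=8: reaches L-position 7 → W
n=9: reaches L-position 7 → W
n=10: only reaches 9(W), 8(W), 2(W), all W → L
Every move from 10 reaches a W position, so the mover loses.

Ben wins.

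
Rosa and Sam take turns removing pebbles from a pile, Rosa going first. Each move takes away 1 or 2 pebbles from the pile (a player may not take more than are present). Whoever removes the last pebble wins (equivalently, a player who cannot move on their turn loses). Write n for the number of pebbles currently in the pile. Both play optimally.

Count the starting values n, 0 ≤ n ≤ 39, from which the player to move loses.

14

Use the standard recursion: the mover loses at a terminal position; elsewhere, the mover wins exactly when some move hands the opponent an L position.
n=0: no move → L
n=1: W (go to 0, an L position)
n=2: W (go to 0, an L position)
n=3: L (options 2(W), 1(W) are all W)
n=4: W (go to 3, an L position)
n=5: W (go to 3, an L position)
n=6: L (options 5(W), 4(W) are all W)
n=7: W (go to 6, an L position)
n=8: W (go to 6, an L position)
n=9: L (options 8(W), 7(W) are all W)
n=10: W (go to 9, an L position)
n=11: W (go to 9, an L position)
n=12: L (options 11(W), 10(W) are all W)
n=13: W (go to 12, an L position)
n=14: W (go to 12, an L position)
n=15: L (options 14(W), 13(W) are all W)
n=16: W (go to 15, an L position)
n=17: W (go to 15, an L position)
n=18: L (options 17(W), 16(W) are all W)
n=19: W (go to 18, an L position)
n=20: W (go to 18, an L position)
n=21: L (options 20(W), 19(W) are all W)
n=22: W (go to 21, an L position)
n=23: W (go to 21, an L position)
n=24: L (options 23(W), 22(W) are all W)
n=25: W (go to 24, an L position)
n=26: W (go to 24, an L position)
n=27: L (options 26(W), 25(W) are all W)
n=28: W (go to 27, an L position)
n=29: W (go to 27, an L position)
n=30: L (options 29(W), 28(W) are all W)
n=31: W (go to 30, an L position)
n=32: W (go to 30, an L position)
n=33: L (options 32(W), 31(W) are all W)
n=34: W (go to 33, an L position)
n=35: W (go to 33, an L position)
n=36: L (options 35(W), 34(W) are all W)
n=37: W (go to 36, an L position)
n=38: W (go to 36, an L position)
n=39: L (options 38(W), 37(W) are all W)
L entries with 0 ≤ n ≤ 39: n = 0, 3, 6, 9, 12, 15, 18, 21, 24, 27, 30, 33, 36, 39; that makes 14.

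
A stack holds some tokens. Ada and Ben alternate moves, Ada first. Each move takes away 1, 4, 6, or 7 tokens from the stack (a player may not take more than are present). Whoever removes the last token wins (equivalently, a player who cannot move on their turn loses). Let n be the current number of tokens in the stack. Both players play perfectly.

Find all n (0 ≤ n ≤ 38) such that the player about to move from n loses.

Label each position W (a win for the player to move) or L (a loss). A position with no legal move is L; any other position is W exactly when some move reaches an L, and L when every move reaches a W.
n=0: no move → L
n=1: →0(L), so W
n=2: →1(W) only, which is W, so L
n=3: →2(L), so W
n=4: →0(L), so W
n=5: →4(W), 1(W) — all W, so L
n=6: →5(L), so W
n=7: →0(L), so W
n=8: →2(L), so W
n=9: →5(L), so W
n=10: →9(W), 6(W), 4(W), 3(W) — all W, so L
n=11: →10(L), so W
n=12: →5(L), so W
n=13: →12(W), 9(W), 7(W), 6(W) — all W, so L
n=14: →13(L), so W
n=15: →14(W), 11(W), 9(W), 8(W) — all W, so L
n=16: →15(L), so W
n=17: →13(L), so W
n=18: →17(W), 14(W), 12(W), 11(W) — all W, so L
n=19: →18(L), so W
n=20: →13(L), so W
n=21: →15(L), so W
n=22: →18(L), so W
n=23: →22(W), 19(W), 17(W), 16(W) — all W, so L
n=24: →23(L), so W
n=25: →18(L), so W
n=26: →25(W), 22(W), 20(W), 19(W) — all W, so L
n=27: →26(L), so W
n=28: →27(W), 24(W), 22(W), 21(W) — all W, so L
n=29: →28(L), so W
n=30: →26(L), so W
n=31: →30(W), 27(W), 25(W), 24(W) — all W, so L
n=32: →31(L), so W
n=33: →26(L), so W
n=34: →28(L), so W
n=35: →31(L), so W
n=36: →35(W), 32(W), 30(W), 29(W) — all W, so L
n=37: →36(L), so W
n=38: →31(L), so W
Reading off the rows marked L gives the requested list; there are 12 such values of n.

0, 2, 5, 10, 13, 15, 18, 23, 26, 28, 31, 36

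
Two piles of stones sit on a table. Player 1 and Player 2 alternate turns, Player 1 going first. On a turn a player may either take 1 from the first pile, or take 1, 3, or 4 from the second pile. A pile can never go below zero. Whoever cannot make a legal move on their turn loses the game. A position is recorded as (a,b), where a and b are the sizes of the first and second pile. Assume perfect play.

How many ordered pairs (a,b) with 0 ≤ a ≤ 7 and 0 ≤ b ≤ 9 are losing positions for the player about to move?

28

Positions with no move are L. A position that does have a move is losing for the player to move precisely when every available move leads to a winning position for the opponent. Fill in the labels:
Every move lowers a or b (never raises either), so fill the grid row by row in increasing a, and left to right within a row: each cell's successors are then already labelled.
      b=0  b=1  b=2  b=3  b=4  b=5  b=6  b=7  b=8  b=9
a=0:    L    W    L    W    W    W    W    L    W    L
a=1:    W    L    W    L    W    W    W    W    L    W
a=2:    L    W    L    W    W    W    W    L    W    L
a=3:    W    L    W    L    W    W    W    W    L    W
a=4:    L    W    L    W    W    W    W    L    W    L
a=5:    W    L    W    L    W    W    W    W    L    W
a=6:    L    W    L    W    W    W    W    L    W    L
a=7:    W    L    W    L    W    W    W    W    L    W
Cells with no legal move (terminal, hence L): (0,0).
The remaining L cells, each justified by listing all of its moves:
(0,2): L (sole option (0,1)(W) is W)
(0,7): L (options (0,6)(W), (0,4)(W), (0,3)(W) are all W)
(0,9): L (options (0,8)(W), (0,6)(W), (0,5)(W) are all W)
(1,1): L (options (0,1)(W), (1,0)(W) are all W)
(1,3): L (options (0,3)(W), (1,2)(W), (1,0)(W) are all W)
(1,8): L (options (0,8)(W), (1,7)(W), (1,5)(W), (1,4)(W) are all W)
(2,0): L (sole option (1,0)(W) is W)
(2,2): L (options (1,2)(W), (2,1)(W) are all W)
(2,7): L (options (1,7)(W), (2,6)(W), (2,4)(W), (2,3)(W) are all W)
(2,9): L (options (1,9)(W), (2,8)(W), (2,6)(W), (2,5)(W) are all W)
(3,1): L (options (2,1)(W), (3,0)(W) are all W)
(3,3): L (options (2,3)(W), (3,2)(W), (3,0)(W) are all W)
(3,8): L (options (2,8)(W), (3,7)(W), (3,5)(W), (3,4)(W) are all W)
(4,0): L (sole option (3,0)(W) is W)
(4,2): L (options (3,2)(W), (4,1)(W) are all W)
(4,7): L (options (3,7)(W), (4,6)(W), (4,4)(W), (4,3)(W) are all W)
(4,9): L (options (3,9)(W), (4,8)(W), (4,6)(W), (4,5)(W) are all W)
(5,1): L (options (4,1)(W), (5,0)(W) are all W)
(5,3): L (options (4,3)(W), (5,2)(W), (5,0)(W) are all W)
(5,8): L (options (4,8)(W), (5,7)(W), (5,5)(W), (5,4)(W) are all W)
(6,0): L (sole option (5,0)(W) is W)
(6,2): L (options (5,2)(W), (6,1)(W) are all W)
(6,7): L (options (5,7)(W), (6,6)(W), (6,4)(W), (6,3)(W) are all W)
(6,9): L (options (5,9)(W), (6,8)(W), (6,6)(W), (6,5)(W) are all W)
(7,1): L (options (6,1)(W), (7,0)(W) are all W)
(7,3): L (options (6,3)(W), (7,2)(W), (7,0)(W) are all W)
(7,8): L (options (6,8)(W), (7,7)(W), (7,5)(W), (7,4)(W) are all W)
Every other cell has at least one move into one of the L cells above, so it is W.
L cells per row: a=0: 4, a=1: 3, a=2: 4, a=3: 3, a=4: 4, a=5: 3, a=6: 4, a=7: 3; total 28.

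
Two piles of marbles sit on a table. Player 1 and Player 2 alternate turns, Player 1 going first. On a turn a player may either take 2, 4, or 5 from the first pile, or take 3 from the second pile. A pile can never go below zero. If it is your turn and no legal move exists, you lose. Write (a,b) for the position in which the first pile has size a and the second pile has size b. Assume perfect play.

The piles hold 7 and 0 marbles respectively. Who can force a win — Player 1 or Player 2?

Classify positions by backward induction: terminal positions (no move available) are L. From any other position, the mover wins iff some move reaches an L.
No move ever increases a pile, so every position that can arise here has a ≤ 7 and b ≤ 0; it is enough to label the cells with 0 ≤ a ≤ 7 and 0 ≤ b ≤ 0.
Every move lowers a or b (never raises either), so fill the grid row by row in increasing a, and left to right within a row: each cell's successors are then already labelled.
      b=0
a=0:    L
a=1:    L
a=2:    W
a=3:    W
a=4:    W
a=5:    W
a=6:    W
a=7:    L
Cells with no legal move (terminal, hence L): (0,0), (1,0).
The remaining L cells, each justified by listing all of its moves:
(7,0): →(5,0)(W), (3,0)(W), (2,0)(W) — all W, so L
Every other cell has at least one move into one of the L cells above, so it is W.
The starting position (7,0) is L: whatever Player 1 does, the opponent receives a W position.

Player 2 wins.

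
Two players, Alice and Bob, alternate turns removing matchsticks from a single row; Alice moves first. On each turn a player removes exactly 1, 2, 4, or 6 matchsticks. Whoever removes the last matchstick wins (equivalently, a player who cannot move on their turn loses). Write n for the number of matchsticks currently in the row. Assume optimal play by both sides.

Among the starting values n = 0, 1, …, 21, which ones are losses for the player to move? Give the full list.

Use the standard recursion: the mover loses at a terminal position; elsewhere, the mover wins exactly when some move hands the opponent an L position.
n=0: no move → L
n=1: W (go to 0, an L position)
n=2: W (go to 0, an L position)
n=3: L (options 2(W), 1(W) are all W)
n=4: W (go to 3, an L position)
n=5: W (go to 3, an L position)
n=6: W (go to 0, an L position)
n=7: W (go to 3, an L position)
n=8: L (options 7(W), 6(W), 4(W), 2(W) are all W)
n=9: W (go to 8, an L position)
n=10: W (go to 8, an L position)
n=11: L (options 10(W), 9(W), 7(W), 5(W) are all W)
n=12: W (go to 11, an L position)
n=13: W (go to 11, an L position)
n=14: W (go to 8, an L position)
n=15: W (go to 11, an L position)
n=16: L (options 15(W), 14(W), 12(W), 10(W) are all W)
n=17: W (go to 16, an L position)
n=18: W (go to 16, an L position)
n=19: L (options 18(W), 17(W), 15(W), 13(W) are all W)
n=20: W (go to 19, an L position)
n=21: W (go to 19, an L position)
The losing starting values of n are exactly the entries labelled L in this table (6 of them).

0, 3, 8, 11, 16, 19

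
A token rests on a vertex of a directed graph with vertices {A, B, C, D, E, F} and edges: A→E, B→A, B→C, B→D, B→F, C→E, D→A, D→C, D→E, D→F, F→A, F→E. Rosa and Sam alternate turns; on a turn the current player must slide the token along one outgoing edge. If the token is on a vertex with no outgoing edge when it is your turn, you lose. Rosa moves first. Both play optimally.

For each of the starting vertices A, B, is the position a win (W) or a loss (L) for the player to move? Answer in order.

A: W, B: L

Positions with no move are L. A position that does have a move is losing for the player to move precisely when every available move leads to a winning position for the opponent. Fill in the labels:
Every edge goes from a vertex to one that appears earlier in the order E, A, F, C, D, B, so processing vertices in that order labels each vertex after all of its successors.
E: no outgoing edge → L
A: W (go to E, an L position)
F: W (go to E, an L position)
C: W (go to E, an L position)
D: W (go to E, an L position)
B: L (options D(W), C(W), F(W), A(W) are all W)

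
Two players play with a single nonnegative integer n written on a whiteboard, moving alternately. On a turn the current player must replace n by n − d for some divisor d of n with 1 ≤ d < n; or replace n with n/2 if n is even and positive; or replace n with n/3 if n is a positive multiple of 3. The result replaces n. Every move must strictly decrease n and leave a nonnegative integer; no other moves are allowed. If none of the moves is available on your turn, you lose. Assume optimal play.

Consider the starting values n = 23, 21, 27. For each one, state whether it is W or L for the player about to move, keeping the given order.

Work bottom-up. With no move the player to move loses. Otherwise the position is W if at least one move leads to an L position for the opponent, and L if every move leads to a W.
n=0: no move → L
n=1: no move → L
n=2: W (go to 1, an L position)
n=3: W (go to 1, an L position)
n=4: L (options 2(W), 3(W) are all W)
n=5: W (go to 4, an L position)
n=6: W (go to 4, an L position)
n=7: L (sole option 6(W) is W)
n=8: W (go to 4, an L position)
n=9: L (options 3(W), 6(W), 8(W) are all W)
n=10: W (go to 9, an L position)
n=11: L (sole option 10(W) is W)
n=12: W (go to 4, an L position)
n=13: L (sole option 12(W) is W)
n=14: W (go to 7, an L position)
n=15: L (options 5(W), 10(W), 12(W), 14(W) are all W)
n=16: W (go to 15, an L position)
n=17: L (sole option 16(W) is W)
n=18: W (go to 9, an L position)
n=19: L (sole option 18(W) is W)
n=20: W (go to 15, an L position)
n=21: W (go to 7, an L position)
n=22: W (go to 11, an L position)
n=23: L (sole option 22(W) is W)
n=24: W (go to 23, an L position)
n=25: L (options 20(W), 24(W) are all W)
n=26: W (go to 13, an L position)
n=27: W (go to 9, an L position)

23: L, 21: W, 27: W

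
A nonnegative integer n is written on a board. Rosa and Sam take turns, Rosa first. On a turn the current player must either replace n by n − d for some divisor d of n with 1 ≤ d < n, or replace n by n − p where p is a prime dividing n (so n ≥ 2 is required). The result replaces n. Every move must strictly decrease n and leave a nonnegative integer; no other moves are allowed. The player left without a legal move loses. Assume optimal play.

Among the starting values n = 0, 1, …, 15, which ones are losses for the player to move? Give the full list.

Positions with no move are L. A position that does have a move is losing for the player to move precisely when every available move leads to a winning position for the opponent. Fill in the labels:
n=0: no move → L
n=1: no move → L
n=2: reaches L-position 0 → W
n=3: reaches L-position 0 → W
n=4: only reaches 2(W), 3(W), all W → L
n=5: reaches L-position 0 → W
n=6: reaches L-position 4 → W
n=7: reaches L-position 0 → W
n=8: reaches L-position 4 → W
n=9: only reaches 6(W), 8(W), all W → L
n=10: reaches L-position 9 → W
n=11: reaches L-position 0 → W
n=12: reaches L-position 9 → W
n=13: reaches L-position 0 → W
n=14: only reaches 7(W), 12(W), 13(W), all W → L
n=15: reaches L-position 14 → W
The losing starting values of n are exactly the entries labelled L in this table (5 of them).

0, 1, 4, 9, 14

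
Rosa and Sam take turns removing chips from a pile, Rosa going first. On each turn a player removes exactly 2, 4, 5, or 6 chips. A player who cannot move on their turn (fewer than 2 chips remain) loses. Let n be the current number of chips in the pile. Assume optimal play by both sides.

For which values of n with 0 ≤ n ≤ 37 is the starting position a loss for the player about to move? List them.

Build the W/L table. Terminal = L. A non-terminal position is W if it has a move to some L; otherwise it is L.
n=0: no move → L
n=1: no move → L
n=2: reaches L-position 0 → W
n=3: reaches L-position 1 → W
n=4: reaches L-position 0 → W
n=5: reaches L-position 1 → W
n=6: reaches L-position 1 → W
n=7: reaches L-position 1 → W
n=8: only reaches 6(W), 4(W), 3(W), 2(W), all W → L
n=9: only reaches 7(W), 5(W), 4(W), 3(W), all W → L
n=10: reaches L-position 8 → W
n=11: reaches L-position 9 → W
n=12: reaches L-position 8 → W
n=13: reaches L-position 9 → W
n=14: reaches L-position 9 → W
n=15: reaches L-position 9 → W
n=16: only reaches 14(W), 12(W), 11(W), 10(W), all W → L
n=17: only reaches 15(W), 13(W), 12(W), 11(W), all W → L
n=18: reaches L-position 16 → W
n=19: reaches L-position 17 → W
n=20: reaches L-position 16 → W
n=21: reaches L-position 17 → W
n=22: reaches L-position 17 → W
n=23: reaches L-position 17 → W
n=24: only reaches 22(W), 20(W), 19(W), 18(W), all W → L
n=25: only reaches 23(W), 21(W), 20(W), 19(W), all W → L
n=26: reaches L-position 24 → W
n=27: reaches L-position 25 → W
n=28: reaches L-position 24 → W
n=29: reaches L-position 25 → W
n=30: reaches L-position 25 → W
n=31: reaches L-position 25 → W
n=32: only reaches 30(W), 28(W), 27(W), 26(W), all W → L
n=33: only reaches 31(W), 29(W), 28(W), 27(W), all W → L
n=34: reaches L-position 32 → W
n=35: reaches L-position 33 → W
n=36: reaches L-position 32 → W
n=37: reaches L-position 33 → W
Reading off the rows marked L gives the requested list; there are 10 such values of n.

0, 1, 8, 9, 16, 17, 24, 25, 32, 33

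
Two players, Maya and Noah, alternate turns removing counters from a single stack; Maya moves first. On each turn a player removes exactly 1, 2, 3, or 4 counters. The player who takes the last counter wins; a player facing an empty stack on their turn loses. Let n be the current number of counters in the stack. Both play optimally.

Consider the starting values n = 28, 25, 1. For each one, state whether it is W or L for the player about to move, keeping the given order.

28: W, 25: L, 1: W

Classify positions by backward induction: terminal positions (no move available) are L. From any other position, the mover wins iff some move reaches an L.
n=0: no move → L
n=1: W (go to 0, an L position)
n=2: W (go to 0, an L position)
n=3: W (go to 0, an L position)
n=4: W (go to 0, an L position)
n=5: L (options 4(W), 3(W), 2(W), 1(W) are all W)
n=6: W (go to 5, an L position)
n=7: W (go to 5, an L position)
n=8: W (go to 5, an L position)
n=9: W (go to 5, an L position)
n=10: L (options 9(W), 8(W), 7(W), 6(W) are all W)
n=11: W (go to 10, an L position)
n=12: W (go to 10, an L position)
n=13: W (go to 10, an L position)
n=14: W (go to 10, an L position)
n=15: L (options 14(W), 13(W), 12(W), 11(W) are all W)
n=16: W (go to 15, an L position)
n=17: W (go to 15, an L position)
n=18: W (go to 15, an L position)
n=19: W (go to 15, an L position)
n=20: L (options 19(W), 18(W), 17(W), 16(W) are all W)
n=21: W (go to 20, an L position)
n=22: W (go to 20, an L position)
n=23: W (go to 20, an L position)
n=24: W (go to 20, an L position)
n=25: L (options 24(W), 23(W), 22(W), 21(W) are all W)
n=26: W (go to 25, an L position)
n=27: W (go to 25, an L position)
n=28: W (go to 25, an L position)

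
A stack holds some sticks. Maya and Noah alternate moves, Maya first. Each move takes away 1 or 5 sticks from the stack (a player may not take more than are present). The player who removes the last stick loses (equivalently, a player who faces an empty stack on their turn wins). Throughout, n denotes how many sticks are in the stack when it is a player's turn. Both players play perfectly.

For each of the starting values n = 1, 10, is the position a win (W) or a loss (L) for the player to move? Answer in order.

Use the standard recursion: the mover wins at a terminal position; elsewhere, the mover wins exactly when some move hands the opponent an L position.
n=0: no move; the opponent has just taken the last stick and therefore loses → W
n=1: L (sole option 0(W) is W)
n=2: W (go to 1, an L position)
n=3: L (sole option 2(W) is W)
n=4: W (go to 3, an L position)
n=5: L (options 4(W), 0(W) are all W)
n=6: W (go to 5, an L position)
n=7: L (options 6(W), 2(W) are all W)
n=8: W (go to 7, an L position)
n=9: L (options 8(W), 4(W) are all W)
n=10: W (go to 9, an L position)

1: L, 10: W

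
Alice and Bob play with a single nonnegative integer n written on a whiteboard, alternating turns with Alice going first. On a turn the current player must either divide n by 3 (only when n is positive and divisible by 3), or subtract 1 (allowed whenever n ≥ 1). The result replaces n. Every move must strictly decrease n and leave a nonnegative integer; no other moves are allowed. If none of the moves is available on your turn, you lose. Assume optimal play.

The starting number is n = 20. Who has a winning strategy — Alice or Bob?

Classify positions by backward induction: terminal positions (no move available) are L. From any other position, the mover wins iff some move reaches an L.
n=0: no move → L
n=1: reaches L-position 0 → W
n=2: only reaches 1(W), which is W → L
n=3: reaches L-position 2 → W
n=4: only reaches 3(W), which is W → L
n=5: reaches L-position 4 → W
n=6: reaches L-position 2 → W
n=7: only reaches 6(W), which is W → L
n=8: reaches L-position 7 → W
n=9: only reaches 3(W), 8(W), all W → L
n=10: reaches L-position 9 → W
n=11: only reaches 10(W), which is W → L
n=12: reaches L-position 4 → W
n=13: only reaches 12(W), which is W → L
n=14: reaches L-position 13 → W
n=15: only reaches 5(W), 14(W), all W → L
n=16: reaches L-position 15 → W
n=17: only reaches 16(W), which is W → L
n=18: reaches L-position 17 → W
n=19: only reaches 18(W), which is W → L
n=20: reaches L-position 19 → W
From 20 Alice can move to 19, reaching an L position.

Alice wins.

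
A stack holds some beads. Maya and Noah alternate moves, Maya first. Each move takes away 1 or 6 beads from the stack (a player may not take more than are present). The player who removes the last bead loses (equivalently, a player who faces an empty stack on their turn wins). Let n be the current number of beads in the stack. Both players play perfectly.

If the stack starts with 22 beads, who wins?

Noah wins.

Label each position W (a win for the player to move) or L (a loss). A position with no legal move is W; any other position is W exactly when some move reaches an L, and L when every move reaches a W.
n=0: no move; the opponent has just taken the last bead and therefore loses → W
n=1: only reaches 0(W), which is W → L
n=2: reaches L-position 1 → W
n=3: only reaches 2(W), which is W → L
n=4: reaches L-position 3 → W
n=5: only reaches 4(W), which is W → L
n=6: reaches L-position 5 → W
n=7: reaches L-position 1 → W
n=8: only reaches 7(W), 2(W), all W → L
n=9: reaches L-position 8 → W
n=10: only reaches 9(W), 4(W), all W → L
n=11: reaches L-position 10 → W
n=12: only reaches 11(W), 6(W), all W → L
n=13: reaches L-position 12 → W
n=14: reaches L-position 8 → W
n=15: only reaches 14(W), 9(W), all W → L
n=16: reaches L-position 15 → W
n=17: only reaches 16(W), 11(W), all W → L
n=18: reaches L-position 17 → W
n=19: only reaches 18(W), 13(W), all W → L
n=20: reaches L-position 19 → W
n=21: reaches L-position 15 → W
n=22: only reaches 21(W), 16(W), all W → L
The starting position 22 is L: whatever Maya does, the opponent receives a W position.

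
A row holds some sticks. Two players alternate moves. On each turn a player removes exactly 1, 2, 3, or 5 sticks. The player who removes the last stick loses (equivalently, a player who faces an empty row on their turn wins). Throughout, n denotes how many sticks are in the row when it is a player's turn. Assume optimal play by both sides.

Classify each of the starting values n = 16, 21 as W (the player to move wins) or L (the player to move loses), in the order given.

Classify positions by backward induction: terminal positions (no move available) are W. From any other position, the mover wins iff some move reaches an L.
n=0: no move; the opponent has just taken the last stick and therefore loses → W
n=1: L (sole option 0(W) is W)
n=2: W (go to 1, an L position)
n=3: W (go to 1, an L position)
n=4: W (go to 1, an L position)
n=5: L (options 4(W), 3(W), 2(W), 0(W) are all W)
n=6: W (go to 5, an L position)
n=7: W (go to 5, an L position)
n=8: W (go to 5, an L position)
n=9: L (options 8(W), 7(W), 6(W), 4(W) are all W)
n=10: W (go to 9, an L position)
n=11: W (go to 9, an L position)
n=12: W (go to 9, an L position)
n=13: L (options 12(W), 11(W), 10(W), 8(W) are all W)
n=14: W (go to 13, an L position)
n=15: W (go to 13, an L position)
n=16: W (go to 13, an L position)
n=17: L (options 16(W), 15(W), 14(W), 12(W) are all W)
n=18: W (go to 17, an L position)
n=19: W (go to 17, an L position)
n=20: W (go to 17, an L position)
n=21: L (options 20(W), 19(W), 18(W), 16(W) are all W)

16: W, 21: L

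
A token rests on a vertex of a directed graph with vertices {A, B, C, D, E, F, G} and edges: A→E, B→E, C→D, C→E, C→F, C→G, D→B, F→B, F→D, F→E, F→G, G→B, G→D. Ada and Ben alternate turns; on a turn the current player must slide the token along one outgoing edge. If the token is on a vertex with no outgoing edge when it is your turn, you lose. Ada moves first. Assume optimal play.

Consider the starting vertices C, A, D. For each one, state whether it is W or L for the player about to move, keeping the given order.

C: W, A: W, D: L

Positions with no move are L. A position that does have a move is losing for the player to move precisely when every available move leads to a winning position for the opponent. Fill in the labels:
Every edge goes from a vertex to one that appears earlier in the order E, B, D, G, F, A, C, so processing vertices in that order labels each vertex after all of its successors.
E: no outgoing edge → L
B: →E(L), so W
D: →B(W) only, which is W, so L
G: →D(L), so W
F: →D(L), so W
A: →E(L), so W
C: →D(L), so W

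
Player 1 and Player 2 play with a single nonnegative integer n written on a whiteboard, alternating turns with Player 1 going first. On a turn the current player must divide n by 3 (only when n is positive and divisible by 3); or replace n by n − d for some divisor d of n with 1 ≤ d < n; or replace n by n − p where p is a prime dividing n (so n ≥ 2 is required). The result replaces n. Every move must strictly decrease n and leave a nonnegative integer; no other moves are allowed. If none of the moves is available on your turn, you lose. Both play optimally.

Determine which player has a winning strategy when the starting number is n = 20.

Classify positions by backward induction: terminal positions (no move available) are L. From any other position, the mover wins iff some move reaches an L.
n=0: no move → L
n=1: no move → L
n=2: W (go to 0, an L position)
n=3: W (go to 0, an L position)
n=4: L (options 2(W), 3(W) are all W)
n=5: W (go to 0, an L position)
n=6: W (go to 4, an L position)
n=7: W (go to 0, an L position)
n=8: W (go to 4, an L position)
n=9: L (options 3(W), 6(W), 8(W) are all W)
n=10: W (go to 9, an L position)
n=11: W (go to 0, an L position)
n=12: W (go to 4, an L position)
n=13: W (go to 0, an L position)
n=14: L (options 7(W), 12(W), 13(W) are all W)
n=15: W (go to 14, an L position)
n=16: W (go to 14, an L position)
n=17: W (go to 0, an L position)
n=18: W (go to 9, an L position)
n=19: W (go to 0, an L position)
n=20: L (options 10(W), 15(W), 16(W), 18(W), 19(W) are all W)
Every move from 20 reaches a W position, so the mover loses.

Player 2 wins.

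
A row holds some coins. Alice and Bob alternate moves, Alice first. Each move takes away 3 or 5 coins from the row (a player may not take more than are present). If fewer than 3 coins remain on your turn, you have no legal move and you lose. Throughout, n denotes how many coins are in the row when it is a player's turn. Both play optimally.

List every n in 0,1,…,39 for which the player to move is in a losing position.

Compute win/loss labels from the base case upward. A position with no move is L. Any other position is W if it can reach an L in one move, else L.
n=0: no move → L
n=1: no move → L
n=2: no move → L
n=3: can move to 0, which is L ⇒ W
n=4: can move to 1, which is L ⇒ W
n=5: can move to 2, which is L ⇒ W
n=6: can move to 1, which is L ⇒ W
n=7: can move to 2, which is L ⇒ W
n=8: moves to 5(W), 3(W); every one is W ⇒ L
n=9: moves to 6(W), 4(W); every one is W ⇒ L
n=10: moves to 7(W), 5(W); every one is W ⇒ L
n=11: can move to 8, which is L ⇒ W
n=12: can move to 9, which is L ⇒ W
n=13: can move to 10, which is L ⇒ W
n=14: can move to 9, which is L ⇒ W
n=15: can move to 10, which is L ⇒ W
n=16: moves to 13(W), 11(W); every one is W ⇒ L
n=17: moves to 14(W), 12(W); every one is W ⇒ L
n=18: moves to 15(W), 13(W); every one is W ⇒ L
n=19: can move to 16, which is L ⇒ W
n=20: can move to 17, which is L ⇒ W
n=21: can move to 18, which is L ⇒ W
n=22: can move to 17, which is L ⇒ W
n=23: can move to 18, which is L ⇒ W
n=24: moves to 21(W), 19(W); every one is W ⇒ L
n=25: moves to 22(W), 20(W); every one is W ⇒ L
n=26: moves to 23(W), 21(W); every one is W ⇒ L
n=27: can move to 24, which is L ⇒ W
n=28: can move to 25, which is L ⇒ W
n=29: can move to 26, which is L ⇒ W
n=30: can move to 25, which is L ⇒ W
n=31: can move to 26, which is L ⇒ W
n=32: moves to 29(W), 27(W); every one is W ⇒ L
n=33: moves to 30(W), 28(W); every one is W ⇒ L
n=34: moves to 31(W), 29(W); every one is W ⇒ L
n=35: can move to 32, which is L ⇒ W
n=36: can move to 33, which is L ⇒ W
n=37: can move to 34, which is L ⇒ W
n=38: can move to 33, which is L ⇒ W
n=39: can move to 34, which is L ⇒ W
The losing starting values of n are exactly the entries labelled L in this table (15 of them).

0, 1, 2, 8, 9, 10, 16, 17, 18, 24, 25, 26, 32, 33, 34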